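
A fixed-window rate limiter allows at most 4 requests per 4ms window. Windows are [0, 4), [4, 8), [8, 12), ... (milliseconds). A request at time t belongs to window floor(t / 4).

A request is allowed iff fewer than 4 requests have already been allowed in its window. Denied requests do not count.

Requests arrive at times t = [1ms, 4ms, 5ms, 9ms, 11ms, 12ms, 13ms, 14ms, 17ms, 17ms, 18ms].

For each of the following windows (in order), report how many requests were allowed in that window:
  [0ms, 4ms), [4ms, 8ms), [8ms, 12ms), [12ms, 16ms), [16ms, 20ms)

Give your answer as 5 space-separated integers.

Processing requests:
  req#1 t=1ms (window 0): ALLOW
  req#2 t=4ms (window 1): ALLOW
  req#3 t=5ms (window 1): ALLOW
  req#4 t=9ms (window 2): ALLOW
  req#5 t=11ms (window 2): ALLOW
  req#6 t=12ms (window 3): ALLOW
  req#7 t=13ms (window 3): ALLOW
  req#8 t=14ms (window 3): ALLOW
  req#9 t=17ms (window 4): ALLOW
  req#10 t=17ms (window 4): ALLOW
  req#11 t=18ms (window 4): ALLOW

Allowed counts by window: 1 2 2 3 3

Answer: 1 2 2 3 3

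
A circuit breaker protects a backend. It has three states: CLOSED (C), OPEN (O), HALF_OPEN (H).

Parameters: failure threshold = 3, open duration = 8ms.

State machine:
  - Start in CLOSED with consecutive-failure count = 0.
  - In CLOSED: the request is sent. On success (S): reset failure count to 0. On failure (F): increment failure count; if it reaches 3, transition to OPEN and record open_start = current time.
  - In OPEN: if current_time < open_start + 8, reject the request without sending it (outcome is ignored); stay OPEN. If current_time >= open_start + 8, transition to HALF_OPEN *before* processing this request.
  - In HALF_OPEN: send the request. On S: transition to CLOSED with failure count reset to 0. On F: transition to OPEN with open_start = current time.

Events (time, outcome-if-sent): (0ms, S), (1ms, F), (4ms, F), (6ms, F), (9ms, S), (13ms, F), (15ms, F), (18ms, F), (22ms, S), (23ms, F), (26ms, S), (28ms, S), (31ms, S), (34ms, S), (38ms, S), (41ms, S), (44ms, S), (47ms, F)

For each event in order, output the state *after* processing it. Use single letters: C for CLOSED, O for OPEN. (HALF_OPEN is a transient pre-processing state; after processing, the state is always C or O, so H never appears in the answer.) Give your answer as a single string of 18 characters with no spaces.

Answer: CCCOOOOOOOOOCCCCCC

Derivation:
State after each event:
  event#1 t=0ms outcome=S: state=CLOSED
  event#2 t=1ms outcome=F: state=CLOSED
  event#3 t=4ms outcome=F: state=CLOSED
  event#4 t=6ms outcome=F: state=OPEN
  event#5 t=9ms outcome=S: state=OPEN
  event#6 t=13ms outcome=F: state=OPEN
  event#7 t=15ms outcome=F: state=OPEN
  event#8 t=18ms outcome=F: state=OPEN
  event#9 t=22ms outcome=S: state=OPEN
  event#10 t=23ms outcome=F: state=OPEN
  event#11 t=26ms outcome=S: state=OPEN
  event#12 t=28ms outcome=S: state=OPEN
  event#13 t=31ms outcome=S: state=CLOSED
  event#14 t=34ms outcome=S: state=CLOSED
  event#15 t=38ms outcome=S: state=CLOSED
  event#16 t=41ms outcome=S: state=CLOSED
  event#17 t=44ms outcome=S: state=CLOSED
  event#18 t=47ms outcome=F: state=CLOSED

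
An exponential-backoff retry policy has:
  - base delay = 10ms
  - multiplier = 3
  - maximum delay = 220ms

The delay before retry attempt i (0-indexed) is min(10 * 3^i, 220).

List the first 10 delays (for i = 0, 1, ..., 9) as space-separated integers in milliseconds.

Computing each delay:
  i=0: min(10*3^0, 220) = 10
  i=1: min(10*3^1, 220) = 30
  i=2: min(10*3^2, 220) = 90
  i=3: min(10*3^3, 220) = 220
  i=4: min(10*3^4, 220) = 220
  i=5: min(10*3^5, 220) = 220
  i=6: min(10*3^6, 220) = 220
  i=7: min(10*3^7, 220) = 220
  i=8: min(10*3^8, 220) = 220
  i=9: min(10*3^9, 220) = 220

Answer: 10 30 90 220 220 220 220 220 220 220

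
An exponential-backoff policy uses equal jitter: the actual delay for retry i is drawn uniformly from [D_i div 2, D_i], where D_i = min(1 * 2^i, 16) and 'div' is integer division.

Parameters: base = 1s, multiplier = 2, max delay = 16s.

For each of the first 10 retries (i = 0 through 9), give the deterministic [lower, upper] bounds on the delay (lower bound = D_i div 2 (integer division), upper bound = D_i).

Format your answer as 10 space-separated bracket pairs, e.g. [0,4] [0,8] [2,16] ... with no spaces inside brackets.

Answer: [0,1] [1,2] [2,4] [4,8] [8,16] [8,16] [8,16] [8,16] [8,16] [8,16]

Derivation:
Computing bounds per retry:
  i=0: D_i=min(1*2^0,16)=1, bounds=[0,1]
  i=1: D_i=min(1*2^1,16)=2, bounds=[1,2]
  i=2: D_i=min(1*2^2,16)=4, bounds=[2,4]
  i=3: D_i=min(1*2^3,16)=8, bounds=[4,8]
  i=4: D_i=min(1*2^4,16)=16, bounds=[8,16]
  i=5: D_i=min(1*2^5,16)=16, bounds=[8,16]
  i=6: D_i=min(1*2^6,16)=16, bounds=[8,16]
  i=7: D_i=min(1*2^7,16)=16, bounds=[8,16]
  i=8: D_i=min(1*2^8,16)=16, bounds=[8,16]
  i=9: D_i=min(1*2^9,16)=16, bounds=[8,16]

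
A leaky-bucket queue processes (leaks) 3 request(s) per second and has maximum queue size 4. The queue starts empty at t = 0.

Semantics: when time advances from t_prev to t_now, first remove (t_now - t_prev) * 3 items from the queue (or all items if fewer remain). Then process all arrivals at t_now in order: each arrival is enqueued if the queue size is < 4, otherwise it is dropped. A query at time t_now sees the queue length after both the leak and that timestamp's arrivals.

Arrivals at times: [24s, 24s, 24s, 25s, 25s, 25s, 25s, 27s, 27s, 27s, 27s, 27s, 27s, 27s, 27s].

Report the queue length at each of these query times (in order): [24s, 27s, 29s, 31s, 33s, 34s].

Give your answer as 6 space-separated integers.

Queue lengths at query times:
  query t=24s: backlog = 3
  query t=27s: backlog = 4
  query t=29s: backlog = 0
  query t=31s: backlog = 0
  query t=33s: backlog = 0
  query t=34s: backlog = 0

Answer: 3 4 0 0 0 0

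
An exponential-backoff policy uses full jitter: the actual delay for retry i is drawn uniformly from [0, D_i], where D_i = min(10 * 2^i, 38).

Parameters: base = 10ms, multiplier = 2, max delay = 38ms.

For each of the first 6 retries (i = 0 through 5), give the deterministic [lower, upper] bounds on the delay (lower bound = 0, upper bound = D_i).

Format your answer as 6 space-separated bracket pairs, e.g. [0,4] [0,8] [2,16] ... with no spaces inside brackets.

Answer: [0,10] [0,20] [0,38] [0,38] [0,38] [0,38]

Derivation:
Computing bounds per retry:
  i=0: D_i=min(10*2^0,38)=10, bounds=[0,10]
  i=1: D_i=min(10*2^1,38)=20, bounds=[0,20]
  i=2: D_i=min(10*2^2,38)=38, bounds=[0,38]
  i=3: D_i=min(10*2^3,38)=38, bounds=[0,38]
  i=4: D_i=min(10*2^4,38)=38, bounds=[0,38]
  i=5: D_i=min(10*2^5,38)=38, bounds=[0,38]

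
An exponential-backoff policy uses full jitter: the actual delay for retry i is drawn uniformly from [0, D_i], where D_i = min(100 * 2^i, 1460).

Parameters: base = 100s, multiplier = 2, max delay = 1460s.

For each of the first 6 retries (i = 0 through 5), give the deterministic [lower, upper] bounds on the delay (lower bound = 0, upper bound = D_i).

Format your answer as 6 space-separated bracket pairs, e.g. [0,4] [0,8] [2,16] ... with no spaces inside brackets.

Computing bounds per retry:
  i=0: D_i=min(100*2^0,1460)=100, bounds=[0,100]
  i=1: D_i=min(100*2^1,1460)=200, bounds=[0,200]
  i=2: D_i=min(100*2^2,1460)=400, bounds=[0,400]
  i=3: D_i=min(100*2^3,1460)=800, bounds=[0,800]
  i=4: D_i=min(100*2^4,1460)=1460, bounds=[0,1460]
  i=5: D_i=min(100*2^5,1460)=1460, bounds=[0,1460]

Answer: [0,100] [0,200] [0,400] [0,800] [0,1460] [0,1460]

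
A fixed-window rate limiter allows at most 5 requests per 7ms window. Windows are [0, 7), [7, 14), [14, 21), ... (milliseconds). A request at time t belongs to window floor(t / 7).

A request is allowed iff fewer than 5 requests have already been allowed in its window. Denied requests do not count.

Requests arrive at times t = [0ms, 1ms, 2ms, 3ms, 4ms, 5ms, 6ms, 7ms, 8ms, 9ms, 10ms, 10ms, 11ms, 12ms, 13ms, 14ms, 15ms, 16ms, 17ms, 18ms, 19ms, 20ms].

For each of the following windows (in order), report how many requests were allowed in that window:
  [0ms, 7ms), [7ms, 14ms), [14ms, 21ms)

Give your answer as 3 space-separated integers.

Answer: 5 5 5

Derivation:
Processing requests:
  req#1 t=0ms (window 0): ALLOW
  req#2 t=1ms (window 0): ALLOW
  req#3 t=2ms (window 0): ALLOW
  req#4 t=3ms (window 0): ALLOW
  req#5 t=4ms (window 0): ALLOW
  req#6 t=5ms (window 0): DENY
  req#7 t=6ms (window 0): DENY
  req#8 t=7ms (window 1): ALLOW
  req#9 t=8ms (window 1): ALLOW
  req#10 t=9ms (window 1): ALLOW
  req#11 t=10ms (window 1): ALLOW
  req#12 t=10ms (window 1): ALLOW
  req#13 t=11ms (window 1): DENY
  req#14 t=12ms (window 1): DENY
  req#15 t=13ms (window 1): DENY
  req#16 t=14ms (window 2): ALLOW
  req#17 t=15ms (window 2): ALLOW
  req#18 t=16ms (window 2): ALLOW
  req#19 t=17ms (window 2): ALLOW
  req#20 t=18ms (window 2): ALLOW
  req#21 t=19ms (window 2): DENY
  req#22 t=20ms (window 2): DENY

Allowed counts by window: 5 5 5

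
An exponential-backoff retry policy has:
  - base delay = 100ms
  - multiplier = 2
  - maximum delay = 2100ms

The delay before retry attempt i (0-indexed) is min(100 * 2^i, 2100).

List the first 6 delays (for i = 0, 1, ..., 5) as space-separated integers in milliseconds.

Answer: 100 200 400 800 1600 2100

Derivation:
Computing each delay:
  i=0: min(100*2^0, 2100) = 100
  i=1: min(100*2^1, 2100) = 200
  i=2: min(100*2^2, 2100) = 400
  i=3: min(100*2^3, 2100) = 800
  i=4: min(100*2^4, 2100) = 1600
  i=5: min(100*2^5, 2100) = 2100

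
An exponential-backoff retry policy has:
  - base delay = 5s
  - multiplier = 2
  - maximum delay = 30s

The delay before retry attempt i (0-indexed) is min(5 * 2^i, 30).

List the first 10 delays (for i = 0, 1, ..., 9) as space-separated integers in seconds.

Computing each delay:
  i=0: min(5*2^0, 30) = 5
  i=1: min(5*2^1, 30) = 10
  i=2: min(5*2^2, 30) = 20
  i=3: min(5*2^3, 30) = 30
  i=4: min(5*2^4, 30) = 30
  i=5: min(5*2^5, 30) = 30
  i=6: min(5*2^6, 30) = 30
  i=7: min(5*2^7, 30) = 30
  i=8: min(5*2^8, 30) = 30
  i=9: min(5*2^9, 30) = 30

Answer: 5 10 20 30 30 30 30 30 30 30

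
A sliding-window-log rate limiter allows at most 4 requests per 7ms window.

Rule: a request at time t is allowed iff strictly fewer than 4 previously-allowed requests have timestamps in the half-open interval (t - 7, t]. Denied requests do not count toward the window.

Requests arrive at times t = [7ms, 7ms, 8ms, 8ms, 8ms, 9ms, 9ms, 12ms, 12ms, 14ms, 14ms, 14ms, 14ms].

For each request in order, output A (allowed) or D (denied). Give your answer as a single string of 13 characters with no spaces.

Tracking allowed requests in the window:
  req#1 t=7ms: ALLOW
  req#2 t=7ms: ALLOW
  req#3 t=8ms: ALLOW
  req#4 t=8ms: ALLOW
  req#5 t=8ms: DENY
  req#6 t=9ms: DENY
  req#7 t=9ms: DENY
  req#8 t=12ms: DENY
  req#9 t=12ms: DENY
  req#10 t=14ms: ALLOW
  req#11 t=14ms: ALLOW
  req#12 t=14ms: DENY
  req#13 t=14ms: DENY

Answer: AAAADDDDDAADD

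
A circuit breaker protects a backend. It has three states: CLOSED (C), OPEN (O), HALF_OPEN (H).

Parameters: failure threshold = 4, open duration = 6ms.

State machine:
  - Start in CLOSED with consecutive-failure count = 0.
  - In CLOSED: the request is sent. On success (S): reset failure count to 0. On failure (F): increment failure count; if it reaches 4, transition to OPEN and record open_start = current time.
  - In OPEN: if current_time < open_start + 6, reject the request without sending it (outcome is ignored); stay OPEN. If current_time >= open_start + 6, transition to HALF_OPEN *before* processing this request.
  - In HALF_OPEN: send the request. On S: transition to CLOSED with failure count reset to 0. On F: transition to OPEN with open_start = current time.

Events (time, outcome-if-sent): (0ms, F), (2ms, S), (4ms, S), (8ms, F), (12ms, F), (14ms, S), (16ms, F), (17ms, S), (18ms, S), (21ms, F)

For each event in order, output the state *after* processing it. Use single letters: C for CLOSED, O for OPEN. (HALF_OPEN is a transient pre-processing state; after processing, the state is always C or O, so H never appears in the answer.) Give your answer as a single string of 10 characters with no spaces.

State after each event:
  event#1 t=0ms outcome=F: state=CLOSED
  event#2 t=2ms outcome=S: state=CLOSED
  event#3 t=4ms outcome=S: state=CLOSED
  event#4 t=8ms outcome=F: state=CLOSED
  event#5 t=12ms outcome=F: state=CLOSED
  event#6 t=14ms outcome=S: state=CLOSED
  event#7 t=16ms outcome=F: state=CLOSED
  event#8 t=17ms outcome=S: state=CLOSED
  event#9 t=18ms outcome=S: state=CLOSED
  event#10 t=21ms outcome=F: state=CLOSED

Answer: CCCCCCCCCC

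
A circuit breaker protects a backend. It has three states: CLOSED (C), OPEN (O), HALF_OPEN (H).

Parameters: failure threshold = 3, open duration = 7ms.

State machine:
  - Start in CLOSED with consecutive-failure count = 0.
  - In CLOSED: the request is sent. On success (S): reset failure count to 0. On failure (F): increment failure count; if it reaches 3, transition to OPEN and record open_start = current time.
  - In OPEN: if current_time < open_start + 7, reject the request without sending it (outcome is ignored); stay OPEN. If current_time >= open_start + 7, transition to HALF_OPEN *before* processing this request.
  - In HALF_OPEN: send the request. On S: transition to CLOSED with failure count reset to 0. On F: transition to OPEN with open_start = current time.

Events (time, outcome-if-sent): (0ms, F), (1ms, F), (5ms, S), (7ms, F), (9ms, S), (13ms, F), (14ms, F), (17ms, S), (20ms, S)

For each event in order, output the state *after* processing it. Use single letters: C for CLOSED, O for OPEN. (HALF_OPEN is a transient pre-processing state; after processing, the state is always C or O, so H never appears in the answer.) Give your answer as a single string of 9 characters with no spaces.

Answer: CCCCCCCCC

Derivation:
State after each event:
  event#1 t=0ms outcome=F: state=CLOSED
  event#2 t=1ms outcome=F: state=CLOSED
  event#3 t=5ms outcome=S: state=CLOSED
  event#4 t=7ms outcome=F: state=CLOSED
  event#5 t=9ms outcome=S: state=CLOSED
  event#6 t=13ms outcome=F: state=CLOSED
  event#7 t=14ms outcome=F: state=CLOSED
  event#8 t=17ms outcome=S: state=CLOSED
  event#9 t=20ms outcome=S: state=CLOSED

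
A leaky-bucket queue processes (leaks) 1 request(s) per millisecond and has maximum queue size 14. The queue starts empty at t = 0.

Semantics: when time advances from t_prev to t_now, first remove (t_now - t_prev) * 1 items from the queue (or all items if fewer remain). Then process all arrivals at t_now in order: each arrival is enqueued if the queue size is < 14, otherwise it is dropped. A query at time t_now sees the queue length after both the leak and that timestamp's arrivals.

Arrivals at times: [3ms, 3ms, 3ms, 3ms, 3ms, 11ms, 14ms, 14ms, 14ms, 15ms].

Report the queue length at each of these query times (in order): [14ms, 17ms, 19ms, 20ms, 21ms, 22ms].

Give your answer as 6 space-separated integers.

Queue lengths at query times:
  query t=14ms: backlog = 3
  query t=17ms: backlog = 1
  query t=19ms: backlog = 0
  query t=20ms: backlog = 0
  query t=21ms: backlog = 0
  query t=22ms: backlog = 0

Answer: 3 1 0 0 0 0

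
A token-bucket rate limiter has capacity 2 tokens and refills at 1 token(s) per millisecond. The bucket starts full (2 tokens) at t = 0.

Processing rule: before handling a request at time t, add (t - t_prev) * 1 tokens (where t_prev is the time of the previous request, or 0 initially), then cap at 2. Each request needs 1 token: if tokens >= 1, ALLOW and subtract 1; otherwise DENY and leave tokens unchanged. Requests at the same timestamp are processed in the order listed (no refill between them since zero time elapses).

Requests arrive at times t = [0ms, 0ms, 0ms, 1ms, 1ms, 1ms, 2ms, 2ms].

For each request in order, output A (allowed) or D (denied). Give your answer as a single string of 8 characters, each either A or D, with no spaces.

Answer: AADADDAD

Derivation:
Simulating step by step:
  req#1 t=0ms: ALLOW
  req#2 t=0ms: ALLOW
  req#3 t=0ms: DENY
  req#4 t=1ms: ALLOW
  req#5 t=1ms: DENY
  req#6 t=1ms: DENY
  req#7 t=2ms: ALLOW
  req#8 t=2ms: DENY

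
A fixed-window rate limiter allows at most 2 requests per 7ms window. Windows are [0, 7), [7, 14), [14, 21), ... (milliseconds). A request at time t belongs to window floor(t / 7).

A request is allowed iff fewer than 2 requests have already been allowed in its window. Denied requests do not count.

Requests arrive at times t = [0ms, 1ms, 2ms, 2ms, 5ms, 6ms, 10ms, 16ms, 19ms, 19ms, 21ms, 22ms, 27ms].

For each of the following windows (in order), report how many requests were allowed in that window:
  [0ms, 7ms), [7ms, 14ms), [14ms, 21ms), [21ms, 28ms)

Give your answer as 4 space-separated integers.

Answer: 2 1 2 2

Derivation:
Processing requests:
  req#1 t=0ms (window 0): ALLOW
  req#2 t=1ms (window 0): ALLOW
  req#3 t=2ms (window 0): DENY
  req#4 t=2ms (window 0): DENY
  req#5 t=5ms (window 0): DENY
  req#6 t=6ms (window 0): DENY
  req#7 t=10ms (window 1): ALLOW
  req#8 t=16ms (window 2): ALLOW
  req#9 t=19ms (window 2): ALLOW
  req#10 t=19ms (window 2): DENY
  req#11 t=21ms (window 3): ALLOW
  req#12 t=22ms (window 3): ALLOW
  req#13 t=27ms (window 3): DENY

Allowed counts by window: 2 1 2 2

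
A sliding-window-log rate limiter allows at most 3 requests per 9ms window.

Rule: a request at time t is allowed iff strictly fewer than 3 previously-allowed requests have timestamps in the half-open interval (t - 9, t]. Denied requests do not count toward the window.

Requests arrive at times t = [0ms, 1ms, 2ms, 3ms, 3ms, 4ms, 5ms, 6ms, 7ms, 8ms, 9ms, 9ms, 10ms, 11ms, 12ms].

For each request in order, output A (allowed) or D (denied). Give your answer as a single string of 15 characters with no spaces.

Tracking allowed requests in the window:
  req#1 t=0ms: ALLOW
  req#2 t=1ms: ALLOW
  req#3 t=2ms: ALLOW
  req#4 t=3ms: DENY
  req#5 t=3ms: DENY
  req#6 t=4ms: DENY
  req#7 t=5ms: DENY
  req#8 t=6ms: DENY
  req#9 t=7ms: DENY
  req#10 t=8ms: DENY
  req#11 t=9ms: ALLOW
  req#12 t=9ms: DENY
  req#13 t=10ms: ALLOW
  req#14 t=11ms: ALLOW
  req#15 t=12ms: DENY

Answer: AAADDDDDDDADAAD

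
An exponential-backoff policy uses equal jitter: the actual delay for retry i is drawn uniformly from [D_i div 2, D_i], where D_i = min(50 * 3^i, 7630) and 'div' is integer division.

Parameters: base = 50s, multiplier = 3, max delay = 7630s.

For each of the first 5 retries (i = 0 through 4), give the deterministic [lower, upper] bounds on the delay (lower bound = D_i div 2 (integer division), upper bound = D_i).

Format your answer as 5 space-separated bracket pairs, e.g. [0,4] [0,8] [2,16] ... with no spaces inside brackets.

Computing bounds per retry:
  i=0: D_i=min(50*3^0,7630)=50, bounds=[25,50]
  i=1: D_i=min(50*3^1,7630)=150, bounds=[75,150]
  i=2: D_i=min(50*3^2,7630)=450, bounds=[225,450]
  i=3: D_i=min(50*3^3,7630)=1350, bounds=[675,1350]
  i=4: D_i=min(50*3^4,7630)=4050, bounds=[2025,4050]

Answer: [25,50] [75,150] [225,450] [675,1350] [2025,4050]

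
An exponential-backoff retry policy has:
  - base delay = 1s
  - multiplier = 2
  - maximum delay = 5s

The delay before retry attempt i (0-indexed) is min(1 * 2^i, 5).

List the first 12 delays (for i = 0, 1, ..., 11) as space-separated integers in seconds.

Computing each delay:
  i=0: min(1*2^0, 5) = 1
  i=1: min(1*2^1, 5) = 2
  i=2: min(1*2^2, 5) = 4
  i=3: min(1*2^3, 5) = 5
  i=4: min(1*2^4, 5) = 5
  i=5: min(1*2^5, 5) = 5
  i=6: min(1*2^6, 5) = 5
  i=7: min(1*2^7, 5) = 5
  i=8: min(1*2^8, 5) = 5
  i=9: min(1*2^9, 5) = 5
  i=10: min(1*2^10, 5) = 5
  i=11: min(1*2^11, 5) = 5

Answer: 1 2 4 5 5 5 5 5 5 5 5 5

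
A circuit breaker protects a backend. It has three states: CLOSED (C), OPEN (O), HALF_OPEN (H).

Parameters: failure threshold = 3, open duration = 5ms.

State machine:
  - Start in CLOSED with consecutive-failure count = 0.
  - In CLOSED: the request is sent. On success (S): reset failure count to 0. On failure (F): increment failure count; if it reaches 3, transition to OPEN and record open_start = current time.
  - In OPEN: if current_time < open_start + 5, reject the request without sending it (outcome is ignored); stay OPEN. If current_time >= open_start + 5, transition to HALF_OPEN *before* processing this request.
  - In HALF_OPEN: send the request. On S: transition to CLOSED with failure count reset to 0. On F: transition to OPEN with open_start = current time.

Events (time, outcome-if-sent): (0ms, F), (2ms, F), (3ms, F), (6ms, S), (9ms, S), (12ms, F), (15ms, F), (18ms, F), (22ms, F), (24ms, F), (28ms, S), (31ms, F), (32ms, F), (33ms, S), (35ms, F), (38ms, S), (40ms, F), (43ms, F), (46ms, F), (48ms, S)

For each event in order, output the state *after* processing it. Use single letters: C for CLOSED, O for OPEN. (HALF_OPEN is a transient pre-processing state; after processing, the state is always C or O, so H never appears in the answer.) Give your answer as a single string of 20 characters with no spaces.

Answer: CCOOCCCOOOOOOOOCCCOO

Derivation:
State after each event:
  event#1 t=0ms outcome=F: state=CLOSED
  event#2 t=2ms outcome=F: state=CLOSED
  event#3 t=3ms outcome=F: state=OPEN
  event#4 t=6ms outcome=S: state=OPEN
  event#5 t=9ms outcome=S: state=CLOSED
  event#6 t=12ms outcome=F: state=CLOSED
  event#7 t=15ms outcome=F: state=CLOSED
  event#8 t=18ms outcome=F: state=OPEN
  event#9 t=22ms outcome=F: state=OPEN
  event#10 t=24ms outcome=F: state=OPEN
  event#11 t=28ms outcome=S: state=OPEN
  event#12 t=31ms outcome=F: state=OPEN
  event#13 t=32ms outcome=F: state=OPEN
  event#14 t=33ms outcome=S: state=OPEN
  event#15 t=35ms outcome=F: state=OPEN
  event#16 t=38ms outcome=S: state=CLOSED
  event#17 t=40ms outcome=F: state=CLOSED
  event#18 t=43ms outcome=F: state=CLOSED
  event#19 t=46ms outcome=F: state=OPEN
  event#20 t=48ms outcome=S: state=OPEN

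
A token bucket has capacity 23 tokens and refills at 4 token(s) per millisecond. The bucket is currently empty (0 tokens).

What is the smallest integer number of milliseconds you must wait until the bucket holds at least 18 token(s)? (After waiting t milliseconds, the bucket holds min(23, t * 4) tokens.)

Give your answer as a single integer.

Need t * 4 >= 18, so t >= 18/4.
Smallest integer t = ceil(18/4) = 5.

Answer: 5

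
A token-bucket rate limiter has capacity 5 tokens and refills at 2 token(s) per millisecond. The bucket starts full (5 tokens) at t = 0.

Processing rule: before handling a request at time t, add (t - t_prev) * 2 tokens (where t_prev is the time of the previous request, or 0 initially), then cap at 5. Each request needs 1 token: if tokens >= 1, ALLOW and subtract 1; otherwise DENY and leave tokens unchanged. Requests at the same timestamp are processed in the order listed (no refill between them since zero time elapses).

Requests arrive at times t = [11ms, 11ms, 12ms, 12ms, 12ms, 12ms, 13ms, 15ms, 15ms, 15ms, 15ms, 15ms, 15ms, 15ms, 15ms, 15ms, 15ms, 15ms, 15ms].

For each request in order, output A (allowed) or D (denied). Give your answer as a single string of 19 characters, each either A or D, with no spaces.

Answer: AAAAAAAAAAAADDDDDDD

Derivation:
Simulating step by step:
  req#1 t=11ms: ALLOW
  req#2 t=11ms: ALLOW
  req#3 t=12ms: ALLOW
  req#4 t=12ms: ALLOW
  req#5 t=12ms: ALLOW
  req#6 t=12ms: ALLOW
  req#7 t=13ms: ALLOW
  req#8 t=15ms: ALLOW
  req#9 t=15ms: ALLOW
  req#10 t=15ms: ALLOW
  req#11 t=15ms: ALLOW
  req#12 t=15ms: ALLOW
  req#13 t=15ms: DENY
  req#14 t=15ms: DENY
  req#15 t=15ms: DENY
  req#16 t=15ms: DENY
  req#17 t=15ms: DENY
  req#18 t=15ms: DENY
  req#19 t=15ms: DENY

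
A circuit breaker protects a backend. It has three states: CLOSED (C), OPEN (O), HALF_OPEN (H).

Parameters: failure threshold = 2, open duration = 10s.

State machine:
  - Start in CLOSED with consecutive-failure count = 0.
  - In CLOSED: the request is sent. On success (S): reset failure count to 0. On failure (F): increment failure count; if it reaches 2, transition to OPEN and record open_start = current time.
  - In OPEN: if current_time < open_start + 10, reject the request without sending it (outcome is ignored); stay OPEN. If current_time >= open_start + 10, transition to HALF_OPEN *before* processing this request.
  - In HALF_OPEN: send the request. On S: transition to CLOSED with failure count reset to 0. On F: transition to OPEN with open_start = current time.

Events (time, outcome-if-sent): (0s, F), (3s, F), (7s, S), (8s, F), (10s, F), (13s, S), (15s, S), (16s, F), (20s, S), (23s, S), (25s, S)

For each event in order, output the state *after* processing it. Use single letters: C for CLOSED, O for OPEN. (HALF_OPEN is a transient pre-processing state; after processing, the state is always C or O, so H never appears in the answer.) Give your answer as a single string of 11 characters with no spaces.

State after each event:
  event#1 t=0s outcome=F: state=CLOSED
  event#2 t=3s outcome=F: state=OPEN
  event#3 t=7s outcome=S: state=OPEN
  event#4 t=8s outcome=F: state=OPEN
  event#5 t=10s outcome=F: state=OPEN
  event#6 t=13s outcome=S: state=CLOSED
  event#7 t=15s outcome=S: state=CLOSED
  event#8 t=16s outcome=F: state=CLOSED
  event#9 t=20s outcome=S: state=CLOSED
  event#10 t=23s outcome=S: state=CLOSED
  event#11 t=25s outcome=S: state=CLOSED

Answer: COOOOCCCCCC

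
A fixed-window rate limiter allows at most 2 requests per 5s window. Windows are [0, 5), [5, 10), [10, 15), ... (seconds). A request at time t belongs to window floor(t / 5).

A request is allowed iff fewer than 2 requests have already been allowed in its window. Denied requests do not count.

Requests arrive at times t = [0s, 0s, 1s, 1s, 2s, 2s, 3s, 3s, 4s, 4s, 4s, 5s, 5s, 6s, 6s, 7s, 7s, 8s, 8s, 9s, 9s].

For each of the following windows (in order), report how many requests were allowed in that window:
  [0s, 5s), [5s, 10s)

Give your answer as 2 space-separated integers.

Processing requests:
  req#1 t=0s (window 0): ALLOW
  req#2 t=0s (window 0): ALLOW
  req#3 t=1s (window 0): DENY
  req#4 t=1s (window 0): DENY
  req#5 t=2s (window 0): DENY
  req#6 t=2s (window 0): DENY
  req#7 t=3s (window 0): DENY
  req#8 t=3s (window 0): DENY
  req#9 t=4s (window 0): DENY
  req#10 t=4s (window 0): DENY
  req#11 t=4s (window 0): DENY
  req#12 t=5s (window 1): ALLOW
  req#13 t=5s (window 1): ALLOW
  req#14 t=6s (window 1): DENY
  req#15 t=6s (window 1): DENY
  req#16 t=7s (window 1): DENY
  req#17 t=7s (window 1): DENY
  req#18 t=8s (window 1): DENY
  req#19 t=8s (window 1): DENY
  req#20 t=9s (window 1): DENY
  req#21 t=9s (window 1): DENY

Allowed counts by window: 2 2

Answer: 2 2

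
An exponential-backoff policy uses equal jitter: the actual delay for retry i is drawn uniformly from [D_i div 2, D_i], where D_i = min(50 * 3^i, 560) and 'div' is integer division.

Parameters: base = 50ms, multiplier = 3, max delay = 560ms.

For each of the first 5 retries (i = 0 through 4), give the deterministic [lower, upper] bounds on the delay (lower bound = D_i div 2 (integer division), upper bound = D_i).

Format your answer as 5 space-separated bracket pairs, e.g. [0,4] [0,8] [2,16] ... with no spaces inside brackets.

Computing bounds per retry:
  i=0: D_i=min(50*3^0,560)=50, bounds=[25,50]
  i=1: D_i=min(50*3^1,560)=150, bounds=[75,150]
  i=2: D_i=min(50*3^2,560)=450, bounds=[225,450]
  i=3: D_i=min(50*3^3,560)=560, bounds=[280,560]
  i=4: D_i=min(50*3^4,560)=560, bounds=[280,560]

Answer: [25,50] [75,150] [225,450] [280,560] [280,560]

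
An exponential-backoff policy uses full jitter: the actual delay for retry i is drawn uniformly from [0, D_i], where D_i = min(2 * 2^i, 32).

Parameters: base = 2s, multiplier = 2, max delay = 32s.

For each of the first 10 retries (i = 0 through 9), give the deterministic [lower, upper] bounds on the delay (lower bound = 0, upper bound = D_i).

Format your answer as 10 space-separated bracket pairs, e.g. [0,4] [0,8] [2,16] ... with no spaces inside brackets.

Answer: [0,2] [0,4] [0,8] [0,16] [0,32] [0,32] [0,32] [0,32] [0,32] [0,32]

Derivation:
Computing bounds per retry:
  i=0: D_i=min(2*2^0,32)=2, bounds=[0,2]
  i=1: D_i=min(2*2^1,32)=4, bounds=[0,4]
  i=2: D_i=min(2*2^2,32)=8, bounds=[0,8]
  i=3: D_i=min(2*2^3,32)=16, bounds=[0,16]
  i=4: D_i=min(2*2^4,32)=32, bounds=[0,32]
  i=5: D_i=min(2*2^5,32)=32, bounds=[0,32]
  i=6: D_i=min(2*2^6,32)=32, bounds=[0,32]
  i=7: D_i=min(2*2^7,32)=32, bounds=[0,32]
  i=8: D_i=min(2*2^8,32)=32, bounds=[0,32]
  i=9: D_i=min(2*2^9,32)=32, bounds=[0,32]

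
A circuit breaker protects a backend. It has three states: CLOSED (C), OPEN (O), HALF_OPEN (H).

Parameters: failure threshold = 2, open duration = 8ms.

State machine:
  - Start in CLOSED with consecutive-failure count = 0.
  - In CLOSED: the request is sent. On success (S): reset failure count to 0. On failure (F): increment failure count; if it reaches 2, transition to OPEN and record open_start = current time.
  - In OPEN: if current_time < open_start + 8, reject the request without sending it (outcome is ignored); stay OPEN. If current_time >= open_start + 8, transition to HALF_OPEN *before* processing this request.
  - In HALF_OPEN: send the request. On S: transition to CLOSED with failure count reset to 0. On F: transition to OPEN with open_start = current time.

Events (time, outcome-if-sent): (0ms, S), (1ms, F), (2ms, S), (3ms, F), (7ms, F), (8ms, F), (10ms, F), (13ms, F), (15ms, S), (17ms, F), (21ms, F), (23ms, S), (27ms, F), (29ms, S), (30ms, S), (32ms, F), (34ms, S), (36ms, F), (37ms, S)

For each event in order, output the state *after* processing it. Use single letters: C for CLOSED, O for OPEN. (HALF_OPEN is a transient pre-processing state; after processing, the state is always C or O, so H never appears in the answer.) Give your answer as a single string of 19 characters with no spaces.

State after each event:
  event#1 t=0ms outcome=S: state=CLOSED
  event#2 t=1ms outcome=F: state=CLOSED
  event#3 t=2ms outcome=S: state=CLOSED
  event#4 t=3ms outcome=F: state=CLOSED
  event#5 t=7ms outcome=F: state=OPEN
  event#6 t=8ms outcome=F: state=OPEN
  event#7 t=10ms outcome=F: state=OPEN
  event#8 t=13ms outcome=F: state=OPEN
  event#9 t=15ms outcome=S: state=CLOSED
  event#10 t=17ms outcome=F: state=CLOSED
  event#11 t=21ms outcome=F: state=OPEN
  event#12 t=23ms outcome=S: state=OPEN
  event#13 t=27ms outcome=F: state=OPEN
  event#14 t=29ms outcome=S: state=CLOSED
  event#15 t=30ms outcome=S: state=CLOSED
  event#16 t=32ms outcome=F: state=CLOSED
  event#17 t=34ms outcome=S: state=CLOSED
  event#18 t=36ms outcome=F: state=CLOSED
  event#19 t=37ms outcome=S: state=CLOSED

Answer: CCCCOOOOCCOOOCCCCCC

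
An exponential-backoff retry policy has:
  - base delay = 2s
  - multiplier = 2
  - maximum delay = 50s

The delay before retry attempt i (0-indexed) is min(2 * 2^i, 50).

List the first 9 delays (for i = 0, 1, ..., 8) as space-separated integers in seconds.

Computing each delay:
  i=0: min(2*2^0, 50) = 2
  i=1: min(2*2^1, 50) = 4
  i=2: min(2*2^2, 50) = 8
  i=3: min(2*2^3, 50) = 16
  i=4: min(2*2^4, 50) = 32
  i=5: min(2*2^5, 50) = 50
  i=6: min(2*2^6, 50) = 50
  i=7: min(2*2^7, 50) = 50
  i=8: min(2*2^8, 50) = 50

Answer: 2 4 8 16 32 50 50 50 50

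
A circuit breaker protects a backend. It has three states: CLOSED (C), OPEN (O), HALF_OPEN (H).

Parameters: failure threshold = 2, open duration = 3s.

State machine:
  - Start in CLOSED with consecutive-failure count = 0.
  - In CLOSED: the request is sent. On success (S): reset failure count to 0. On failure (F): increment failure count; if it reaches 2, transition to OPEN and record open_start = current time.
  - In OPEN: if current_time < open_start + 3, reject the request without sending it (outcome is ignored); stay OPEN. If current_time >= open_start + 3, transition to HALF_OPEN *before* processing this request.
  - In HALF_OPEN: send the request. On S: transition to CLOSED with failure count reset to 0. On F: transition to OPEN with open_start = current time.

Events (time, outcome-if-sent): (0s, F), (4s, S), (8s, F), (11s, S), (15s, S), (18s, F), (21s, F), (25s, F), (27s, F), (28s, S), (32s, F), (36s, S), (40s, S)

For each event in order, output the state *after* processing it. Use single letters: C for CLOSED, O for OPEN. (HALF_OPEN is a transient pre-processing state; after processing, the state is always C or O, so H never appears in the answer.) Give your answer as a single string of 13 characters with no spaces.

State after each event:
  event#1 t=0s outcome=F: state=CLOSED
  event#2 t=4s outcome=S: state=CLOSED
  event#3 t=8s outcome=F: state=CLOSED
  event#4 t=11s outcome=S: state=CLOSED
  event#5 t=15s outcome=S: state=CLOSED
  event#6 t=18s outcome=F: state=CLOSED
  event#7 t=21s outcome=F: state=OPEN
  event#8 t=25s outcome=F: state=OPEN
  event#9 t=27s outcome=F: state=OPEN
  event#10 t=28s outcome=S: state=CLOSED
  event#11 t=32s outcome=F: state=CLOSED
  event#12 t=36s outcome=S: state=CLOSED
  event#13 t=40s outcome=S: state=CLOSED

Answer: CCCCCCOOOCCCC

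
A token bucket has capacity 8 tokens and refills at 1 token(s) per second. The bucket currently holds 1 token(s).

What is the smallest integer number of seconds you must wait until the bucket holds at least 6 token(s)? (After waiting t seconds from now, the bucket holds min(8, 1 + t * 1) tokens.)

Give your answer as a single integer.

Need 1 + t * 1 >= 6, so t >= 5/1.
Smallest integer t = ceil(5/1) = 5.

Answer: 5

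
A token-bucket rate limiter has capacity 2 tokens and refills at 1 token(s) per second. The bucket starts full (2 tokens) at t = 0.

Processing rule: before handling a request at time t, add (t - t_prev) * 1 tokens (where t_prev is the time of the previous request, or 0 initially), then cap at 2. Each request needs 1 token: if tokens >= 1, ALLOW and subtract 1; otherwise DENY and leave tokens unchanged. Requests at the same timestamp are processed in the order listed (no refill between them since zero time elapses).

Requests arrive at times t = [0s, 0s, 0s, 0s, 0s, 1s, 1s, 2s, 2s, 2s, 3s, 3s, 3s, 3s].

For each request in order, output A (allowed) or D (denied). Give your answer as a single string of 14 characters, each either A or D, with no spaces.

Simulating step by step:
  req#1 t=0s: ALLOW
  req#2 t=0s: ALLOW
  req#3 t=0s: DENY
  req#4 t=0s: DENY
  req#5 t=0s: DENY
  req#6 t=1s: ALLOW
  req#7 t=1s: DENY
  req#8 t=2s: ALLOW
  req#9 t=2s: DENY
  req#10 t=2s: DENY
  req#11 t=3s: ALLOW
  req#12 t=3s: DENY
  req#13 t=3s: DENY
  req#14 t=3s: DENY

Answer: AADDDADADDADDD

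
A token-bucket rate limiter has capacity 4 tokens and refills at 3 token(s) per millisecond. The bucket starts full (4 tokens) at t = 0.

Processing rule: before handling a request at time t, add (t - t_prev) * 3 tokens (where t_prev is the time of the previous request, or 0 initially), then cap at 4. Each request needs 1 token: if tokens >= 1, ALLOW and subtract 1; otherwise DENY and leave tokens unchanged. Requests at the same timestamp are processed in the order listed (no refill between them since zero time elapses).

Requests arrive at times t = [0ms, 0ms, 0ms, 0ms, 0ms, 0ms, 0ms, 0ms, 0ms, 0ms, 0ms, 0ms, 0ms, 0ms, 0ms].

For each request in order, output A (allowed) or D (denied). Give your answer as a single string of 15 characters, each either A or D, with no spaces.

Simulating step by step:
  req#1 t=0ms: ALLOW
  req#2 t=0ms: ALLOW
  req#3 t=0ms: ALLOW
  req#4 t=0ms: ALLOW
  req#5 t=0ms: DENY
  req#6 t=0ms: DENY
  req#7 t=0ms: DENY
  req#8 t=0ms: DENY
  req#9 t=0ms: DENY
  req#10 t=0ms: DENY
  req#11 t=0ms: DENY
  req#12 t=0ms: DENY
  req#13 t=0ms: DENY
  req#14 t=0ms: DENY
  req#15 t=0ms: DENY

Answer: AAAADDDDDDDDDDD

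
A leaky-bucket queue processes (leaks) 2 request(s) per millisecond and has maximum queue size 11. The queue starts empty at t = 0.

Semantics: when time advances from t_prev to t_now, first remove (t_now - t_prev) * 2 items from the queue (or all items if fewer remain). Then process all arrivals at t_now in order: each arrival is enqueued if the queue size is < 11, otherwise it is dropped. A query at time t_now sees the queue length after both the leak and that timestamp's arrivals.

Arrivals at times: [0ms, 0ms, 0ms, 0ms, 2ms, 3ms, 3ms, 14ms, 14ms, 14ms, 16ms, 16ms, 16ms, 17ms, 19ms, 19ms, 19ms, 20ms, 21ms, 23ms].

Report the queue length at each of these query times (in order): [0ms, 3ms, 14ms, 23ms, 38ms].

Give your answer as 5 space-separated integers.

Queue lengths at query times:
  query t=0ms: backlog = 4
  query t=3ms: backlog = 2
  query t=14ms: backlog = 3
  query t=23ms: backlog = 1
  query t=38ms: backlog = 0

Answer: 4 2 3 1 0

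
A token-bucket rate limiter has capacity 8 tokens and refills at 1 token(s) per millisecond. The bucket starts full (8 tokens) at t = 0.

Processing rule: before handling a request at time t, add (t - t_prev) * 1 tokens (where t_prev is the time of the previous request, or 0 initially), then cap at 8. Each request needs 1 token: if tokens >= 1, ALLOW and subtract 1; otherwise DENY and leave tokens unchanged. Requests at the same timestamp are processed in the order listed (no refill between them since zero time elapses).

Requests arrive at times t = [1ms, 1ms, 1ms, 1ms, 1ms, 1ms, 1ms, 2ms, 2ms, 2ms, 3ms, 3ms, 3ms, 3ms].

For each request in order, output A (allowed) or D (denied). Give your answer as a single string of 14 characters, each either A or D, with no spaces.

Answer: AAAAAAAAADADDD

Derivation:
Simulating step by step:
  req#1 t=1ms: ALLOW
  req#2 t=1ms: ALLOW
  req#3 t=1ms: ALLOW
  req#4 t=1ms: ALLOW
  req#5 t=1ms: ALLOW
  req#6 t=1ms: ALLOW
  req#7 t=1ms: ALLOW
  req#8 t=2ms: ALLOW
  req#9 t=2ms: ALLOW
  req#10 t=2ms: DENY
  req#11 t=3ms: ALLOW
  req#12 t=3ms: DENY
  req#13 t=3ms: DENY
  req#14 t=3ms: DENY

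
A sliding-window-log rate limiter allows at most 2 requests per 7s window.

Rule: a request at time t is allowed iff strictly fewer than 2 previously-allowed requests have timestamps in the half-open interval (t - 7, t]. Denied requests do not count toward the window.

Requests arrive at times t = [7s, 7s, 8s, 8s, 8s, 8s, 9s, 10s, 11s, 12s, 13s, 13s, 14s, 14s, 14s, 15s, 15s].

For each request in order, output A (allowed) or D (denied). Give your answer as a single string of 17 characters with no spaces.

Tracking allowed requests in the window:
  req#1 t=7s: ALLOW
  req#2 t=7s: ALLOW
  req#3 t=8s: DENY
  req#4 t=8s: DENY
  req#5 t=8s: DENY
  req#6 t=8s: DENY
  req#7 t=9s: DENY
  req#8 t=10s: DENY
  req#9 t=11s: DENY
  req#10 t=12s: DENY
  req#11 t=13s: DENY
  req#12 t=13s: DENY
  req#13 t=14s: ALLOW
  req#14 t=14s: ALLOW
  req#15 t=14s: DENY
  req#16 t=15s: DENY
  req#17 t=15s: DENY

Answer: AADDDDDDDDDDAADDD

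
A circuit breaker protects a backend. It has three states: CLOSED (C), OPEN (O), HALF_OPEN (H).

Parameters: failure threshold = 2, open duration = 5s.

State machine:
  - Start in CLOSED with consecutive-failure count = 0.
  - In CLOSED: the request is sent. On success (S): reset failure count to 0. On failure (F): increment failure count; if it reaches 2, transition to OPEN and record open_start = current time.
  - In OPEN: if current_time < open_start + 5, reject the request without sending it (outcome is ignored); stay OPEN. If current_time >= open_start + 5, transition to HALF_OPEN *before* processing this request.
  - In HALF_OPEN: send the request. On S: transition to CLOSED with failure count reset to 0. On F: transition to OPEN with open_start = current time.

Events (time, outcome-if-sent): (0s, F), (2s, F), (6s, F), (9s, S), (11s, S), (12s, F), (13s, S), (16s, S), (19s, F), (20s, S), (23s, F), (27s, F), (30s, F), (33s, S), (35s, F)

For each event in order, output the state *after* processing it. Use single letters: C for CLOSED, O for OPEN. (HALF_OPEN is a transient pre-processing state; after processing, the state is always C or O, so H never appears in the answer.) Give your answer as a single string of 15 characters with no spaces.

State after each event:
  event#1 t=0s outcome=F: state=CLOSED
  event#2 t=2s outcome=F: state=OPEN
  event#3 t=6s outcome=F: state=OPEN
  event#4 t=9s outcome=S: state=CLOSED
  event#5 t=11s outcome=S: state=CLOSED
  event#6 t=12s outcome=F: state=CLOSED
  event#7 t=13s outcome=S: state=CLOSED
  event#8 t=16s outcome=S: state=CLOSED
  event#9 t=19s outcome=F: state=CLOSED
  event#10 t=20s outcome=S: state=CLOSED
  event#11 t=23s outcome=F: state=CLOSED
  event#12 t=27s outcome=F: state=OPEN
  event#13 t=30s outcome=F: state=OPEN
  event#14 t=33s outcome=S: state=CLOSED
  event#15 t=35s outcome=F: state=CLOSED

Answer: COOCCCCCCCCOOCC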